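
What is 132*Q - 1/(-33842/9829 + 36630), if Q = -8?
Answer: -380162573797/360002428 ≈ -1056.0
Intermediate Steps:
132*Q - 1/(-33842/9829 + 36630) = 132*(-8) - 1/(-33842/9829 + 36630) = -1056 - 1/(-33842*1/9829 + 36630) = -1056 - 1/(-33842/9829 + 36630) = -1056 - 1/360002428/9829 = -1056 - 1*9829/360002428 = -1056 - 9829/360002428 = -380162573797/360002428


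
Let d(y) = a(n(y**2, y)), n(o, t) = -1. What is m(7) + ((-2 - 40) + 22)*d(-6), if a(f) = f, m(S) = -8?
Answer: 12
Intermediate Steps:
d(y) = -1
m(7) + ((-2 - 40) + 22)*d(-6) = -8 + ((-2 - 40) + 22)*(-1) = -8 + (-42 + 22)*(-1) = -8 - 20*(-1) = -8 + 20 = 12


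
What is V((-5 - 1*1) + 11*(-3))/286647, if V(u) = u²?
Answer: 507/95549 ≈ 0.0053062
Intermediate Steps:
V((-5 - 1*1) + 11*(-3))/286647 = ((-5 - 1*1) + 11*(-3))²/286647 = ((-5 - 1) - 33)²*(1/286647) = (-6 - 33)²*(1/286647) = (-39)²*(1/286647) = 1521*(1/286647) = 507/95549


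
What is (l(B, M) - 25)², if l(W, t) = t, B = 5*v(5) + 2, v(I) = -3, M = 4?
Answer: 441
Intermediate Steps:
B = -13 (B = 5*(-3) + 2 = -15 + 2 = -13)
(l(B, M) - 25)² = (4 - 25)² = (-21)² = 441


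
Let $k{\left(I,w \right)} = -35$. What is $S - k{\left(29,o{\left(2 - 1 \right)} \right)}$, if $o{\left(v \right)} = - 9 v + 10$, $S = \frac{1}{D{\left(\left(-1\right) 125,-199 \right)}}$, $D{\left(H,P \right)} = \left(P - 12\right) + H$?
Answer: $\frac{11759}{336} \approx 34.997$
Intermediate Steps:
$D{\left(H,P \right)} = -12 + H + P$ ($D{\left(H,P \right)} = \left(-12 + P\right) + H = -12 + H + P$)
$S = - \frac{1}{336}$ ($S = \frac{1}{-12 - 125 - 199} = \frac{1}{-336} = - \frac{1}{336} \approx -0.0029762$)
$o{\left(v \right)} = 10 - 9 v$
$S - k{\left(29,o{\left(2 - 1 \right)} \right)} = - \frac{1}{336} - -35 = - \frac{1}{336} + 35 = \frac{11759}{336}$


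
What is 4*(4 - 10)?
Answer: -24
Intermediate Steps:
4*(4 - 10) = 4*(-6) = -24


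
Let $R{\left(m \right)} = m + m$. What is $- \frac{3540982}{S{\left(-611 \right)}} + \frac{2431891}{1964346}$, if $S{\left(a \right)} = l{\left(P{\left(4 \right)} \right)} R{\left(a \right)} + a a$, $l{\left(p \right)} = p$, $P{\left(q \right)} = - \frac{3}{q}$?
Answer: $- \frac{12091218039319}{1470263872350} \approx -8.2238$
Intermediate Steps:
$R{\left(m \right)} = 2 m$
$S{\left(a \right)} = a^{2} - \frac{3 a}{2}$ ($S{\left(a \right)} = - \frac{3}{4} \cdot 2 a + a a = \left(-3\right) \frac{1}{4} \cdot 2 a + a^{2} = - \frac{3 \cdot 2 a}{4} + a^{2} = - \frac{3 a}{2} + a^{2} = a^{2} - \frac{3 a}{2}$)
$- \frac{3540982}{S{\left(-611 \right)}} + \frac{2431891}{1964346} = - \frac{3540982}{\frac{1}{2} \left(-611\right) \left(-3 + 2 \left(-611\right)\right)} + \frac{2431891}{1964346} = - \frac{3540982}{\frac{1}{2} \left(-611\right) \left(-3 - 1222\right)} + 2431891 \cdot \frac{1}{1964346} = - \frac{3540982}{\frac{1}{2} \left(-611\right) \left(-1225\right)} + \frac{2431891}{1964346} = - \frac{3540982}{\frac{748475}{2}} + \frac{2431891}{1964346} = \left(-3540982\right) \frac{2}{748475} + \frac{2431891}{1964346} = - \frac{7081964}{748475} + \frac{2431891}{1964346} = - \frac{12091218039319}{1470263872350}$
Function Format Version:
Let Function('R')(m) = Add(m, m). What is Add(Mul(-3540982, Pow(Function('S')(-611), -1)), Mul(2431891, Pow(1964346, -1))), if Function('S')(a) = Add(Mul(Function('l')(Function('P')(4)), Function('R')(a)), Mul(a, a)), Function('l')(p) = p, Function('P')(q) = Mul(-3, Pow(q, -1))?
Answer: Rational(-12091218039319, 1470263872350) ≈ -8.2238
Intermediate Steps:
Function('R')(m) = Mul(2, m)
Function('S')(a) = Add(Pow(a, 2), Mul(Rational(-3, 2), a)) (Function('S')(a) = Add(Mul(Mul(-3, Pow(4, -1)), Mul(2, a)), Mul(a, a)) = Add(Mul(Mul(-3, Rational(1, 4)), Mul(2, a)), Pow(a, 2)) = Add(Mul(Rational(-3, 4), Mul(2, a)), Pow(a, 2)) = Add(Mul(Rational(-3, 2), a), Pow(a, 2)) = Add(Pow(a, 2), Mul(Rational(-3, 2), a)))
Add(Mul(-3540982, Pow(Function('S')(-611), -1)), Mul(2431891, Pow(1964346, -1))) = Add(Mul(-3540982, Pow(Mul(Rational(1, 2), -611, Add(-3, Mul(2, -611))), -1)), Mul(2431891, Pow(1964346, -1))) = Add(Mul(-3540982, Pow(Mul(Rational(1, 2), -611, Add(-3, -1222)), -1)), Mul(2431891, Rational(1, 1964346))) = Add(Mul(-3540982, Pow(Mul(Rational(1, 2), -611, -1225), -1)), Rational(2431891, 1964346)) = Add(Mul(-3540982, Pow(Rational(748475, 2), -1)), Rational(2431891, 1964346)) = Add(Mul(-3540982, Rational(2, 748475)), Rational(2431891, 1964346)) = Add(Rational(-7081964, 748475), Rational(2431891, 1964346)) = Rational(-12091218039319, 1470263872350)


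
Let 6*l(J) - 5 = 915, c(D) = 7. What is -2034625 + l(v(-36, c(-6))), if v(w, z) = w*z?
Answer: -6103415/3 ≈ -2.0345e+6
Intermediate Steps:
l(J) = 460/3 (l(J) = ⅚ + (⅙)*915 = ⅚ + 305/2 = 460/3)
-2034625 + l(v(-36, c(-6))) = -2034625 + 460/3 = -6103415/3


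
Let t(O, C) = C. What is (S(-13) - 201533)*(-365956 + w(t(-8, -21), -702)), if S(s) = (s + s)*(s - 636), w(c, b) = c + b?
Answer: 67710577461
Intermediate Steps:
w(c, b) = b + c
S(s) = 2*s*(-636 + s) (S(s) = (2*s)*(-636 + s) = 2*s*(-636 + s))
(S(-13) - 201533)*(-365956 + w(t(-8, -21), -702)) = (2*(-13)*(-636 - 13) - 201533)*(-365956 + (-702 - 21)) = (2*(-13)*(-649) - 201533)*(-365956 - 723) = (16874 - 201533)*(-366679) = -184659*(-366679) = 67710577461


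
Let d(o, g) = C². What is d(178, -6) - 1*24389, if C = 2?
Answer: -24385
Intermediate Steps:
d(o, g) = 4 (d(o, g) = 2² = 4)
d(178, -6) - 1*24389 = 4 - 1*24389 = 4 - 24389 = -24385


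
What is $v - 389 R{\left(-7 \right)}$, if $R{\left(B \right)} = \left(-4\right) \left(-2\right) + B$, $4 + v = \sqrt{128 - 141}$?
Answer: $-393 + i \sqrt{13} \approx -393.0 + 3.6056 i$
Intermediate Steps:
$v = -4 + i \sqrt{13}$ ($v = -4 + \sqrt{128 - 141} = -4 + \sqrt{-13} = -4 + i \sqrt{13} \approx -4.0 + 3.6056 i$)
$R{\left(B \right)} = 8 + B$
$v - 389 R{\left(-7 \right)} = \left(-4 + i \sqrt{13}\right) - 389 \left(8 - 7\right) = \left(-4 + i \sqrt{13}\right) - 389 = -393 + i \sqrt{13}$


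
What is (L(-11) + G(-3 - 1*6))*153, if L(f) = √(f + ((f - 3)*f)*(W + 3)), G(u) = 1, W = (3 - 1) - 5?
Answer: 153 + 153*I*√11 ≈ 153.0 + 507.44*I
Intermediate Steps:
W = -3 (W = 2 - 5 = -3)
L(f) = √f (L(f) = √(f + ((f - 3)*f)*(-3 + 3)) = √(f + ((-3 + f)*f)*0) = √(f + (f*(-3 + f))*0) = √(f + 0) = √f)
(L(-11) + G(-3 - 1*6))*153 = (√(-11) + 1)*153 = (I*√11 + 1)*153 = (1 + I*√11)*153 = 153 + 153*I*√11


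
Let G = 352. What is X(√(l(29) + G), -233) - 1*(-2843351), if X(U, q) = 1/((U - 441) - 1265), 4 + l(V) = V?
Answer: 8274319166003/2910059 - √377/2910059 ≈ 2.8434e+6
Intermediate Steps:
l(V) = -4 + V
X(U, q) = 1/(-1706 + U) (X(U, q) = 1/((-441 + U) - 1265) = 1/(-1706 + U))
X(√(l(29) + G), -233) - 1*(-2843351) = 1/(-1706 + √((-4 + 29) + 352)) - 1*(-2843351) = 1/(-1706 + √(25 + 352)) + 2843351 = 1/(-1706 + √377) + 2843351 = 2843351 + 1/(-1706 + √377)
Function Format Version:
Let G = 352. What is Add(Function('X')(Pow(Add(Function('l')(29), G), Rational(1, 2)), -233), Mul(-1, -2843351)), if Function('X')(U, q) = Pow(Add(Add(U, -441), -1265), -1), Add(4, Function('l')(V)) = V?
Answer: Add(Rational(8274319166003, 2910059), Mul(Rational(-1, 2910059), Pow(377, Rational(1, 2)))) ≈ 2.8434e+6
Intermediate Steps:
Function('l')(V) = Add(-4, V)
Function('X')(U, q) = Pow(Add(-1706, U), -1) (Function('X')(U, q) = Pow(Add(Add(-441, U), -1265), -1) = Pow(Add(-1706, U), -1))
Add(Function('X')(Pow(Add(Function('l')(29), G), Rational(1, 2)), -233), Mul(-1, -2843351)) = Add(Pow(Add(-1706, Pow(Add(Add(-4, 29), 352), Rational(1, 2))), -1), Mul(-1, -2843351)) = Add(Pow(Add(-1706, Pow(Add(25, 352), Rational(1, 2))), -1), 2843351) = Add(Pow(Add(-1706, Pow(377, Rational(1, 2))), -1), 2843351) = Add(2843351, Pow(Add(-1706, Pow(377, Rational(1, 2))), -1))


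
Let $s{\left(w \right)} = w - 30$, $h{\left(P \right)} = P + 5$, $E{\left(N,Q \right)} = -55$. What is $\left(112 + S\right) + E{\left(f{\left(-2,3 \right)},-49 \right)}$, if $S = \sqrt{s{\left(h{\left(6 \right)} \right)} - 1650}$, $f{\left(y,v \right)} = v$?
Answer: $57 + i \sqrt{1669} \approx 57.0 + 40.853 i$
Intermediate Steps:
$h{\left(P \right)} = 5 + P$
$s{\left(w \right)} = -30 + w$
$S = i \sqrt{1669}$ ($S = \sqrt{\left(-30 + \left(5 + 6\right)\right) - 1650} = \sqrt{\left(-30 + 11\right) - 1650} = \sqrt{-19 - 1650} = \sqrt{-1669} = i \sqrt{1669} \approx 40.853 i$)
$\left(112 + S\right) + E{\left(f{\left(-2,3 \right)},-49 \right)} = \left(112 + i \sqrt{1669}\right) - 55 = 57 + i \sqrt{1669}$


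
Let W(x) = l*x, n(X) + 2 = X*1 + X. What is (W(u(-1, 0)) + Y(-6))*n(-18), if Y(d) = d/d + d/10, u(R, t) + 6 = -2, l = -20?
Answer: -30476/5 ≈ -6095.2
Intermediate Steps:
u(R, t) = -8 (u(R, t) = -6 - 2 = -8)
n(X) = -2 + 2*X (n(X) = -2 + (X*1 + X) = -2 + (X + X) = -2 + 2*X)
W(x) = -20*x
Y(d) = 1 + d/10 (Y(d) = 1 + d*(⅒) = 1 + d/10)
(W(u(-1, 0)) + Y(-6))*n(-18) = (-20*(-8) + (1 + (⅒)*(-6)))*(-2 + 2*(-18)) = (160 + (1 - ⅗))*(-2 - 36) = (160 + ⅖)*(-38) = (802/5)*(-38) = -30476/5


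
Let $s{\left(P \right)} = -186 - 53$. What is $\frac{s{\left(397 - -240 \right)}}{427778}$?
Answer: $- \frac{239}{427778} \approx -0.0005587$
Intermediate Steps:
$s{\left(P \right)} = -239$
$\frac{s{\left(397 - -240 \right)}}{427778} = - \frac{239}{427778}$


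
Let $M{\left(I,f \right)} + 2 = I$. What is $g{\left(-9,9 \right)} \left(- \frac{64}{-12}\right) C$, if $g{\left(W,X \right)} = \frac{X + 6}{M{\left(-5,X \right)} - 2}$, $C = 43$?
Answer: $- \frac{3440}{9} \approx -382.22$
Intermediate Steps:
$M{\left(I,f \right)} = -2 + I$
$g{\left(W,X \right)} = - \frac{2}{3} - \frac{X}{9}$ ($g{\left(W,X \right)} = \frac{X + 6}{\left(-2 - 5\right) - 2} = \frac{6 + X}{-7 - 2} = \frac{6 + X}{-9} = \left(6 + X\right) \left(- \frac{1}{9}\right) = - \frac{2}{3} - \frac{X}{9}$)
$g{\left(-9,9 \right)} \left(- \frac{64}{-12}\right) C = \left(- \frac{2}{3} - 1\right) \left(- \frac{64}{-12}\right) 43 = \left(- \frac{2}{3} - 1\right) \left(\left(-64\right) \left(- \frac{1}{12}\right)\right) 43 = \left(- \frac{5}{3}\right) \frac{16}{3} \cdot 43 = \left(- \frac{80}{9}\right) 43 = - \frac{3440}{9}$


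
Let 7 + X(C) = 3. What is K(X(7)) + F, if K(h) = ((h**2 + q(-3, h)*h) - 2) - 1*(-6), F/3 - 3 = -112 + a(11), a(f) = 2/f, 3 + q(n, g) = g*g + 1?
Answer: -3987/11 ≈ -362.45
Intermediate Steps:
X(C) = -4 (X(C) = -7 + 3 = -4)
q(n, g) = -2 + g**2 (q(n, g) = -3 + (g*g + 1) = -3 + (g**2 + 1) = -3 + (1 + g**2) = -2 + g**2)
F = -3591/11 (F = 9 + 3*(-112 + 2/11) = 9 + 3*(-1230/11) = 9 - 3690/11 = -3591/11 ≈ -326.45)
K(h) = 4 + h**2 + h*(-2 + h**2) (K(h) = ((h**2 + (-2 + h**2)*h) - 2) - 1*(-6) = ((h**2 + h*(-2 + h**2)) - 2) + 6 = (-2 + h**2 + h*(-2 + h**2)) + 6 = 4 + h**2 + h*(-2 + h**2))
K(X(7)) + F = (4 + (-4)**2 - 4*(-2 + (-4)**2)) - 3591/11 = (4 + 16 - 4*(-2 + 16)) - 3591/11 = (4 + 16 - 4*14) - 3591/11 = (4 + 16 - 56) - 3591/11 = -36 - 3591/11 = -3987/11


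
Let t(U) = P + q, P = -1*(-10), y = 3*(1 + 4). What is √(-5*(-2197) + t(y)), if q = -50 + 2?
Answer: √10947 ≈ 104.63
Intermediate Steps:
y = 15 (y = 3*5 = 15)
q = -48
P = 10
t(U) = -38 (t(U) = 10 - 48 = -38)
√(-5*(-2197) + t(y)) = √(-5*(-2197) - 38) = √(10985 - 38) = √10947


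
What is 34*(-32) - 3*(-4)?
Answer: -1076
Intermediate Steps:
34*(-32) - 3*(-4) = -1088 + 12 = -1076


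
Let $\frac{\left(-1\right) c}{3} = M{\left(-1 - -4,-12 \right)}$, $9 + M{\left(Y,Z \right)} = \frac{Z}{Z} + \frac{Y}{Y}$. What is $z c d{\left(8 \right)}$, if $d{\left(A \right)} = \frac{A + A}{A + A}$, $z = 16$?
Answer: $336$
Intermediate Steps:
$M{\left(Y,Z \right)} = -7$ ($M{\left(Y,Z \right)} = -9 + \left(\frac{Z}{Z} + \frac{Y}{Y}\right) = -9 + \left(1 + 1\right) = -9 + 2 = -7$)
$c = 21$ ($c = \left(-3\right) \left(-7\right) = 21$)
$d{\left(A \right)} = 1$ ($d{\left(A \right)} = \frac{2 A}{2 A} = 2 A \frac{1}{2 A} = 1$)
$z c d{\left(8 \right)} = 16 \cdot 21 \cdot 1 = 336 \cdot 1 = 336$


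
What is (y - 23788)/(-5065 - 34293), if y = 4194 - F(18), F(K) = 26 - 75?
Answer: 19545/39358 ≈ 0.49660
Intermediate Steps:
F(K) = -49
y = 4243 (y = 4194 - 1*(-49) = 4194 + 49 = 4243)
(y - 23788)/(-5065 - 34293) = (4243 - 23788)/(-5065 - 34293) = -19545/(-39358) = -19545*(-1/39358) = 19545/39358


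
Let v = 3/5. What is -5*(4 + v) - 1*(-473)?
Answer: 450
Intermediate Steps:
v = ⅗ (v = 3*(⅕) = ⅗ ≈ 0.60000)
-5*(4 + v) - 1*(-473) = -5*(4 + ⅗) - 1*(-473) = -5*23/5 + 473 = -23 + 473 = 450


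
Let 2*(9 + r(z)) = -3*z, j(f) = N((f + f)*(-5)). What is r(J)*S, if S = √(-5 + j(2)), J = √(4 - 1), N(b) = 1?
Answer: 3*I*(-6 - √3) ≈ -23.196*I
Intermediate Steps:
j(f) = 1
J = √3 ≈ 1.7320
r(z) = -9 - 3*z/2 (r(z) = -9 + (-3*z)/2 = -9 - 3*z/2)
S = 2*I (S = √(-5 + 1) = √(-4) = 2*I ≈ 2.0*I)
r(J)*S = (-9 - 3*√3/2)*(2*I) = 2*I*(-9 - 3*√3/2)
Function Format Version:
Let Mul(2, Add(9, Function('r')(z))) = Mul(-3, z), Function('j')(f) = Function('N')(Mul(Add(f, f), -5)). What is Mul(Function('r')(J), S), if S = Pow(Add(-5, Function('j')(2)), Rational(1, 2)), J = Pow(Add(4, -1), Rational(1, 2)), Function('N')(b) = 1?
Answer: Mul(3, I, Add(-6, Mul(-1, Pow(3, Rational(1, 2))))) ≈ Mul(-23.196, I)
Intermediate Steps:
Function('j')(f) = 1
J = Pow(3, Rational(1, 2)) ≈ 1.7320
Function('r')(z) = Add(-9, Mul(Rational(-3, 2), z)) (Function('r')(z) = Add(-9, Mul(Rational(1, 2), Mul(-3, z))) = Add(-9, Mul(Rational(-3, 2), z)))
S = Mul(2, I) (S = Pow(Add(-5, 1), Rational(1, 2)) = Pow(-4, Rational(1, 2)) = Mul(2, I) ≈ Mul(2.0000, I))
Mul(Function('r')(J), S) = Mul(Add(-9, Mul(Rational(-3, 2), Pow(3, Rational(1, 2)))), Mul(2, I)) = Mul(2, I, Add(-9, Mul(Rational(-3, 2), Pow(3, Rational(1, 2)))))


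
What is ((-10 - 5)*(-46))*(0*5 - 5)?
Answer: -3450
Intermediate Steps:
((-10 - 5)*(-46))*(0*5 - 5) = (-15*(-46))*(0 - 5) = 690*(-5) = -3450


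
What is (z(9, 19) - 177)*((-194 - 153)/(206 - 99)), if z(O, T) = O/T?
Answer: 1163838/2033 ≈ 572.47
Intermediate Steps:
(z(9, 19) - 177)*((-194 - 153)/(206 - 99)) = (9/19 - 177)*((-194 - 153)/(206 - 99)) = (9*(1/19) - 177)*(-347/107) = (9/19 - 177)*(-347*1/107) = -3354/19*(-347/107) = 1163838/2033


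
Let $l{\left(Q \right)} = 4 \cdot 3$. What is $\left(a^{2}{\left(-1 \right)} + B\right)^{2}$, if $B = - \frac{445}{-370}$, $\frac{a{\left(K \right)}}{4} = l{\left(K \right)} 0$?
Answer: $\frac{7921}{5476} \approx 1.4465$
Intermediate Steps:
$l{\left(Q \right)} = 12$
$a{\left(K \right)} = 0$ ($a{\left(K \right)} = 4 \cdot 12 \cdot 0 = 4 \cdot 0 = 0$)
$B = \frac{89}{74}$ ($B = \left(-445\right) \left(- \frac{1}{370}\right) = \frac{89}{74} \approx 1.2027$)
$\left(a^{2}{\left(-1 \right)} + B\right)^{2} = \left(0^{2} + \frac{89}{74}\right)^{2} = \left(0 + \frac{89}{74}\right)^{2} = \left(\frac{89}{74}\right)^{2} = \frac{7921}{5476}$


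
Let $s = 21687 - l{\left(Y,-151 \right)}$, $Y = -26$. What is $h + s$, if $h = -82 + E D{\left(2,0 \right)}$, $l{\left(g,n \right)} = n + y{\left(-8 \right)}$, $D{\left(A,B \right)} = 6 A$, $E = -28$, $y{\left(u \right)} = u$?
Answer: $21428$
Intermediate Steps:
$l{\left(g,n \right)} = -8 + n$ ($l{\left(g,n \right)} = n - 8 = -8 + n$)
$s = 21846$ ($s = 21687 - \left(-8 - 151\right) = 21687 - -159 = 21687 + 159 = 21846$)
$h = -418$ ($h = -82 - 28 \cdot 6 \cdot 2 = -82 - 336 = -418$)
$h + s = -418 + 21846 = 21428$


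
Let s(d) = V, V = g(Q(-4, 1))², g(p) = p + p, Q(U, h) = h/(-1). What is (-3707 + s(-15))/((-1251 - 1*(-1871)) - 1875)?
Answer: 3703/1255 ≈ 2.9506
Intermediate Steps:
Q(U, h) = -h (Q(U, h) = h*(-1) = -h)
g(p) = 2*p
V = 4 (V = (2*(-1*1))² = (2*(-1))² = (-2)² = 4)
s(d) = 4
(-3707 + s(-15))/((-1251 - 1*(-1871)) - 1875) = (-3707 + 4)/((-1251 - 1*(-1871)) - 1875) = -3703/((-1251 + 1871) - 1875) = -3703/(620 - 1875) = -3703/(-1255) = -3703*(-1/1255) = 3703/1255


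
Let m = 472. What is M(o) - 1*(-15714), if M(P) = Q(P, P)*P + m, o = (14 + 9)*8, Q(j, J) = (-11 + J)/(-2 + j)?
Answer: 1488842/91 ≈ 16361.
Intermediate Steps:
Q(j, J) = (-11 + J)/(-2 + j)
o = 184 (o = 23*8 = 184)
M(P) = 472 + P*(-11 + P)/(-2 + P) (M(P) = ((-11 + P)/(-2 + P))*P + 472 = P*(-11 + P)/(-2 + P) + 472 = 472 + P*(-11 + P)/(-2 + P))
M(o) - 1*(-15714) = (-944 + 184² + 461*184)/(-2 + 184) - 1*(-15714) = (-944 + 33856 + 84824)/182 + 15714 = (1/182)*117736 + 15714 = 58868/91 + 15714 = 1488842/91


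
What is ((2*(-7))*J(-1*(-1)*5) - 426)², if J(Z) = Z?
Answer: 246016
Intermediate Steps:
((2*(-7))*J(-1*(-1)*5) - 426)² = ((2*(-7))*(-1*(-1)*5) - 426)² = (-14*5 - 426)² = (-70 - 426)² = (-496)² = 246016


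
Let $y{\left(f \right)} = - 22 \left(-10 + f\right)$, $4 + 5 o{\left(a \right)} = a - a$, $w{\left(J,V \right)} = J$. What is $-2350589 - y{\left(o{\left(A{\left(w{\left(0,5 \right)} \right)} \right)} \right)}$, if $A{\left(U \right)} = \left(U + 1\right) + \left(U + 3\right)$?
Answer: $- \frac{11754133}{5} \approx -2.3508 \cdot 10^{6}$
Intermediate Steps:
$A{\left(U \right)} = 4 + 2 U$ ($A{\left(U \right)} = \left(1 + U\right) + \left(3 + U\right) = 4 + 2 U$)
$o{\left(a \right)} = - \frac{4}{5}$ ($o{\left(a \right)} = - \frac{4}{5} + \frac{a - a}{5} = - \frac{4}{5} + \frac{1}{5} \cdot 0 = - \frac{4}{5} + 0 = - \frac{4}{5}$)
$y{\left(f \right)} = 220 - 22 f$
$-2350589 - y{\left(o{\left(A{\left(w{\left(0,5 \right)} \right)} \right)} \right)} = -2350589 - \left(220 - - \frac{88}{5}\right) = -2350589 - \left(220 + \frac{88}{5}\right) = -2350589 - \frac{1188}{5} = - \frac{11754133}{5}$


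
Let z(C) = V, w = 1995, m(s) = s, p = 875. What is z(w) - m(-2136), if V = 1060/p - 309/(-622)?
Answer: 232689539/108850 ≈ 2137.7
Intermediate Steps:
V = 185939/108850 (V = 1060/875 - 309/(-622) = 1060*(1/875) - 309*(-1/622) = 212/175 + 309/622 = 185939/108850 ≈ 1.7082)
z(C) = 185939/108850
z(w) - m(-2136) = 185939/108850 - 1*(-2136) = 185939/108850 + 2136 = 232689539/108850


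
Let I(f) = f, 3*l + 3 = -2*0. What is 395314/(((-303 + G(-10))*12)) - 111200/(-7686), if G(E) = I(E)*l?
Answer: -220617017/2251998 ≈ -97.965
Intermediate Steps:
l = -1 (l = -1 + (-2*0)/3 = -1 + (1/3)*0 = -1 + 0 = -1)
G(E) = -E (G(E) = E*(-1) = -E)
395314/(((-303 + G(-10))*12)) - 111200/(-7686) = 395314/(((-303 - 1*(-10))*12)) - 111200/(-7686) = 395314/(((-303 + 10)*12)) - 111200*(-1/7686) = 395314/((-293*12)) + 55600/3843 = 395314/(-3516) + 55600/3843 = 395314*(-1/3516) + 55600/3843 = -197657/1758 + 55600/3843 = -220617017/2251998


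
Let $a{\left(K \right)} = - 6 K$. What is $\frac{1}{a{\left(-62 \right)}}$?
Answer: $\frac{1}{372} \approx 0.0026882$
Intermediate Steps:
$\frac{1}{a{\left(-62 \right)}} = \frac{1}{\left(-6\right) \left(-62\right)} = \frac{1}{372}$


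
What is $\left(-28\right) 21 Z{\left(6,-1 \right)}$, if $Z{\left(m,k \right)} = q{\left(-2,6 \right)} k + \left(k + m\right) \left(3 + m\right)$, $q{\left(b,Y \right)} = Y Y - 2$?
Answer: $-6468$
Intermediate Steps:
$q{\left(b,Y \right)} = -2 + Y^{2}$ ($q{\left(b,Y \right)} = Y^{2} - 2 = -2 + Y^{2}$)
$Z{\left(m,k \right)} = 34 k + \left(3 + m\right) \left(k + m\right)$ ($Z{\left(m,k \right)} = \left(-2 + 6^{2}\right) k + \left(k + m\right) \left(3 + m\right) = \left(-2 + 36\right) k + \left(3 + m\right) \left(k + m\right) = 34 k + \left(3 + m\right) \left(k + m\right)$)
$\left(-28\right) 21 Z{\left(6,-1 \right)} = \left(-28\right) 21 \left(6^{2} + 3 \cdot 6 + 37 \left(-1\right) - 6\right) = - 588 \left(36 + 18 - 37 - 6\right) = \left(-588\right) 11 = -6468$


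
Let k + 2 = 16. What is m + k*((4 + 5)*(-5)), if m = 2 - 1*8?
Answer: -636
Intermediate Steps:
m = -6 (m = 2 - 8 = -6)
k = 14 (k = -2 + 16 = 14)
m + k*((4 + 5)*(-5)) = -6 + 14*((4 + 5)*(-5)) = -6 + 14*(9*(-5)) = -6 + 14*(-45) = -6 - 630 = -636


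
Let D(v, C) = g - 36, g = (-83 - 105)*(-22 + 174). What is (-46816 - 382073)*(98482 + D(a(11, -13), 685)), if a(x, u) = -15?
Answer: -29966474430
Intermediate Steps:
g = -28576 (g = -188*152 = -28576)
D(v, C) = -28612 (D(v, C) = -28576 - 36 = -28612)
(-46816 - 382073)*(98482 + D(a(11, -13), 685)) = (-46816 - 382073)*(98482 - 28612) = -428889*69870 = -29966474430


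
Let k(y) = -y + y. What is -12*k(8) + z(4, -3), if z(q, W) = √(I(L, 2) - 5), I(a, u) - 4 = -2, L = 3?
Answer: I*√3 ≈ 1.732*I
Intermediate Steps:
I(a, u) = 2 (I(a, u) = 4 - 2 = 2)
z(q, W) = I*√3 (z(q, W) = √(2 - 5) = √(-3) = I*√3)
k(y) = 0
-12*k(8) + z(4, -3) = -12*0 + I*√3 = 0 + I*√3 = I*√3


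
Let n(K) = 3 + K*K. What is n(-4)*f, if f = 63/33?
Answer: 399/11 ≈ 36.273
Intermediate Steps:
n(K) = 3 + K²
f = 21/11 (f = 63*(1/33) = 21/11 ≈ 1.9091)
n(-4)*f = (3 + (-4)²)*(21/11) = (3 + 16)*(21/11) = 19*(21/11) = 399/11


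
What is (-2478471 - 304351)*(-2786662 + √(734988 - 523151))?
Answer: 7754784320164 - 47307974*√733 ≈ 7.7535e+12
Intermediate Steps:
(-2478471 - 304351)*(-2786662 + √(734988 - 523151)) = -2782822*(-2786662 + √211837) = -2782822*(-2786662 + 17*√733) = 7754784320164 - 47307974*√733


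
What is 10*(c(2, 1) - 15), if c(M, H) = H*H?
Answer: -140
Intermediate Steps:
c(M, H) = H²
10*(c(2, 1) - 15) = 10*(1² - 15) = 10*(1 - 15) = 10*(-14) = -140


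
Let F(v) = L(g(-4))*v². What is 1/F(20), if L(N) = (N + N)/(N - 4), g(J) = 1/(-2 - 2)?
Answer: 17/800 ≈ 0.021250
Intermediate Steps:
g(J) = -¼ (g(J) = 1/(-4) = -¼)
L(N) = 2*N/(-4 + N) (L(N) = (2*N)/(-4 + N) = 2*N/(-4 + N))
F(v) = 2*v²/17 (F(v) = (2*(-¼)/(-4 - ¼))*v² = (2*(-¼)/(-17/4))*v² = (2*(-¼)*(-4/17))*v² = 2*v²/17)
1/F(20) = 1/((2/17)*20²) = 1/((2/17)*400) = 1/(800/17) = 17/800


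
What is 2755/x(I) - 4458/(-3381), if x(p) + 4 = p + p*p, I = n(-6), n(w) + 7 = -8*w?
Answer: 5657833/1936186 ≈ 2.9222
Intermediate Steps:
n(w) = -7 - 8*w
I = 41 (I = -7 - 8*(-6) = -7 + 48 = 41)
x(p) = -4 + p + p**2 (x(p) = -4 + (p + p*p) = -4 + (p + p**2) = -4 + p + p**2)
2755/x(I) - 4458/(-3381) = 2755/(-4 + 41 + 41**2) - 4458/(-3381) = 2755/(-4 + 41 + 1681) - 4458*(-1/3381) = 2755/1718 + 1486/1127 = 5657833/1936186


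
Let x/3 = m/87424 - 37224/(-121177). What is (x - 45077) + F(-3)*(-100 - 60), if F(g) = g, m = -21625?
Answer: -472448818151603/10593778048 ≈ -44597.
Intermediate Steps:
x = 1901455053/10593778048 (x = 3*(-21625/87424 - 37224/(-121177)) = 3*(-21625*1/87424 - 37224*(-1/121177)) = 3*(-21625/87424 + 37224/121177) = 3*(633818351/10593778048) = 1901455053/10593778048 ≈ 0.17949)
(x - 45077) + F(-3)*(-100 - 60) = (1901455053/10593778048 - 45077) - 3*(-100 - 60) = -477533831614643/10593778048 - 3*(-160) = -477533831614643/10593778048 + 480 = -472448818151603/10593778048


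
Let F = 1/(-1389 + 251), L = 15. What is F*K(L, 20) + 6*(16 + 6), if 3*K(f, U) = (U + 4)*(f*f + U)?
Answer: 74128/569 ≈ 130.28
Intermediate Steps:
K(f, U) = (4 + U)*(U + f²)/3 (K(f, U) = ((U + 4)*(f*f + U))/3 = ((4 + U)*(f² + U))/3 = ((4 + U)*(U + f²))/3 = (4 + U)*(U + f²)/3)
F = -1/1138 (F = 1/(-1138) = -1/1138 ≈ -0.00087873)
F*K(L, 20) + 6*(16 + 6) = -((⅓)*20² + (4/3)*20 + (4/3)*15² + (⅓)*20*15²)/1138 + 6*(16 + 6) = -((⅓)*400 + 80/3 + (4/3)*225 + (⅓)*20*225)/1138 + 6*22 = -(400/3 + 80/3 + 300 + 1500)/1138 + 132 = -1/1138*1960 + 132 = -980/569 + 132 = 74128/569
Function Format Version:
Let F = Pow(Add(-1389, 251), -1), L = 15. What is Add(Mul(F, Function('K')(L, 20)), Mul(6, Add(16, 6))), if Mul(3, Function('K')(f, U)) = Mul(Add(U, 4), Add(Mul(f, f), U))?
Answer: Rational(74128, 569) ≈ 130.28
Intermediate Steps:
Function('K')(f, U) = Mul(Rational(1, 3), Add(4, U), Add(U, Pow(f, 2))) (Function('K')(f, U) = Mul(Rational(1, 3), Mul(Add(U, 4), Add(Mul(f, f), U))) = Mul(Rational(1, 3), Mul(Add(4, U), Add(Pow(f, 2), U))) = Mul(Rational(1, 3), Mul(Add(4, U), Add(U, Pow(f, 2)))) = Mul(Rational(1, 3), Add(4, U), Add(U, Pow(f, 2))))
F = Rational(-1, 1138) (F = Pow(-1138, -1) = Rational(-1, 1138) ≈ -0.00087873)
Add(Mul(F, Function('K')(L, 20)), Mul(6, Add(16, 6))) = Add(Mul(Rational(-1, 1138), Add(Mul(Rational(1, 3), Pow(20, 2)), Mul(Rational(4, 3), 20), Mul(Rational(4, 3), Pow(15, 2)), Mul(Rational(1, 3), 20, Pow(15, 2)))), Mul(6, Add(16, 6))) = Add(Mul(Rational(-1, 1138), Add(Mul(Rational(1, 3), 400), Rational(80, 3), Mul(Rational(4, 3), 225), Mul(Rational(1, 3), 20, 225))), Mul(6, 22)) = Add(Mul(Rational(-1, 1138), Add(Rational(400, 3), Rational(80, 3), 300, 1500)), 132) = Add(Mul(Rational(-1, 1138), 1960), 132) = Add(Rational(-980, 569), 132) = Rational(74128, 569)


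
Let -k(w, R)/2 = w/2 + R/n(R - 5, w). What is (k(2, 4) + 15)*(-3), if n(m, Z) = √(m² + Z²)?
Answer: -39 + 24*√5/5 ≈ -28.267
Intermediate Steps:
n(m, Z) = √(Z² + m²)
k(w, R) = -w - 2*R/√(w² + (-5 + R)²) (k(w, R) = -2*(w/2 + R/(√(w² + (R - 5)²))) = -2*(w*(½) + R/(√(w² + (-5 + R)²))) = -2*(w/2 + R/√(w² + (-5 + R)²)) = -w - 2*R/√(w² + (-5 + R)²))
(k(2, 4) + 15)*(-3) = ((-1*2 - 2*4/√(2² + (-5 + 4)²)) + 15)*(-3) = ((-2 - 2*4/√(4 + (-1)²)) + 15)*(-3) = ((-2 - 2*4/√(4 + 1)) + 15)*(-3) = ((-2 - 2*4/√5) + 15)*(-3) = ((-2 - 2*4*√5/5) + 15)*(-3) = ((-2 - 8*√5/5) + 15)*(-3) = (13 - 8*√5/5)*(-3) = -39 + 24*√5/5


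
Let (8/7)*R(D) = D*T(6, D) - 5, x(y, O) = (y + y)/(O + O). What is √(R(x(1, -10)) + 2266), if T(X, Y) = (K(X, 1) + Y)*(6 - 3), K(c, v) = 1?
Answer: √3618222/40 ≈ 47.554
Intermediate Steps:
x(y, O) = y/O (x(y, O) = (2*y)/((2*O)) = (2*y)*(1/(2*O)) = y/O)
T(X, Y) = 3 + 3*Y (T(X, Y) = (1 + Y)*(6 - 3) = (1 + Y)*3 = 3 + 3*Y)
R(D) = -35/8 + 7*D*(3 + 3*D)/8 (R(D) = 7*(D*(3 + 3*D) - 5)/8 = 7*(-5 + D*(3 + 3*D))/8 = -35/8 + 7*D*(3 + 3*D)/8)
√(R(x(1, -10)) + 2266) = √((-35/8 + 21*(1/(-10))*(1 + 1/(-10))/8) + 2266) = √((-35/8 + 21*(1*(-⅒))*(1 + 1*(-⅒))/8) + 2266) = √((-35/8 + (21/8)*(-⅒)*(1 - ⅒)) + 2266) = √((-35/8 + (21/8)*(-⅒)*(9/10)) + 2266) = √((-35/8 - 189/800) + 2266) = √(-3689/800 + 2266) = √(1809111/800) = √3618222/40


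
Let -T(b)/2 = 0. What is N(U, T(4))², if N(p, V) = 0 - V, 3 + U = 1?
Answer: 0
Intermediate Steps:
T(b) = 0 (T(b) = -2*0 = 0)
U = -2 (U = -3 + 1 = -2)
N(p, V) = -V
N(U, T(4))² = (-1*0)² = 0² = 0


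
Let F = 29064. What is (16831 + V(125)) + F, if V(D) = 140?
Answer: 46035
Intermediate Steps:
(16831 + V(125)) + F = (16831 + 140) + 29064 = 16971 + 29064 = 46035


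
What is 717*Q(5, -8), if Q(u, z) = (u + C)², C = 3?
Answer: 45888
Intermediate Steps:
Q(u, z) = (3 + u)² (Q(u, z) = (u + 3)² = (3 + u)²)
717*Q(5, -8) = 717*(3 + 5)² = 717*8² = 717*64 = 45888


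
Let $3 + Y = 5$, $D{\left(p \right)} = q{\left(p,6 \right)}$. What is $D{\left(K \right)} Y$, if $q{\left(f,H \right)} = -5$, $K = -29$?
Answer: $-10$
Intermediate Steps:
$D{\left(p \right)} = -5$
$Y = 2$ ($Y = -3 + 5 = 2$)
$D{\left(K \right)} Y = \left(-5\right) 2 = -10$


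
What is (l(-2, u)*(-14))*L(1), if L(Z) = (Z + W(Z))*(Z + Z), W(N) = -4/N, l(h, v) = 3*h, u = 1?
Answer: -504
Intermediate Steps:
L(Z) = 2*Z*(Z - 4/Z) (L(Z) = (Z - 4/Z)*(Z + Z) = (Z - 4/Z)*(2*Z) = 2*Z*(Z - 4/Z))
(l(-2, u)*(-14))*L(1) = ((3*(-2))*(-14))*(-8 + 2*1²) = (-6*(-14))*(-8 + 2*1) = 84*(-8 + 2) = 84*(-6) = -504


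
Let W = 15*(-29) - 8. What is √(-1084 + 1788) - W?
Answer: 443 + 8*√11 ≈ 469.53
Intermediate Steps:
W = -443 (W = -435 - 8 = -443)
√(-1084 + 1788) - W = √(-1084 + 1788) - 1*(-443) = √704 + 443 = 8*√11 + 443 = 443 + 8*√11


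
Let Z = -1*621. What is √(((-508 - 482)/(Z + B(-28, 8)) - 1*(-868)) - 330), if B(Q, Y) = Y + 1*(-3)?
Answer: √105763/14 ≈ 23.229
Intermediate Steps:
B(Q, Y) = -3 + Y (B(Q, Y) = Y - 3 = -3 + Y)
Z = -621
√(((-508 - 482)/(Z + B(-28, 8)) - 1*(-868)) - 330) = √(((-508 - 482)/(-621 + (-3 + 8)) - 1*(-868)) - 330) = √((-990/(-621 + 5) + 868) - 330) = √((-990/(-616) + 868) - 330) = √((-990*(-1/616) + 868) - 330) = √((45/28 + 868) - 330) = √(24349/28 - 330) = √(15109/28) = √105763/14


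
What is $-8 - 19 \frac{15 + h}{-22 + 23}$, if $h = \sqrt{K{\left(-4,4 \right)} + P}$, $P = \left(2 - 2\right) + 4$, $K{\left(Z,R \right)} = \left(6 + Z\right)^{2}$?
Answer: $-293 - 38 \sqrt{2} \approx -346.74$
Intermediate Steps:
$P = 4$ ($P = 0 + 4 = 4$)
$h = 2 \sqrt{2}$ ($h = \sqrt{\left(6 - 4\right)^{2} + 4} = \sqrt{2^{2} + 4} = \sqrt{4 + 4} = \sqrt{8} = 2 \sqrt{2} \approx 2.8284$)
$-8 - 19 \frac{15 + h}{-22 + 23} = -8 - 19 \frac{15 + 2 \sqrt{2}}{-22 + 23} = -8 - 19 \frac{15 + 2 \sqrt{2}}{1} = -8 - 19 \left(15 + 2 \sqrt{2}\right) 1 = -8 - 19 \left(15 + 2 \sqrt{2}\right) = -8 - \left(285 + 38 \sqrt{2}\right) = -293 - 38 \sqrt{2}$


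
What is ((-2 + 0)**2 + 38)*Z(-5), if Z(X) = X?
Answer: -210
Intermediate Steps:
((-2 + 0)**2 + 38)*Z(-5) = ((-2 + 0)**2 + 38)*(-5) = ((-2)**2 + 38)*(-5) = (4 + 38)*(-5) = 42*(-5) = -210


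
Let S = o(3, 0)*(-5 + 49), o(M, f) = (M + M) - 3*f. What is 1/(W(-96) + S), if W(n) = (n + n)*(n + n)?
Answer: 1/37128 ≈ 2.6934e-5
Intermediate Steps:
o(M, f) = -3*f + 2*M (o(M, f) = 2*M - 3*f = -3*f + 2*M)
S = 264 (S = (-3*0 + 2*3)*(-5 + 49) = (0 + 6)*44 = 6*44 = 264)
W(n) = 4*n**2 (W(n) = (2*n)*(2*n) = 4*n**2)
1/(W(-96) + S) = 1/(4*(-96)**2 + 264) = 1/(4*9216 + 264) = 1/(36864 + 264) = 1/37128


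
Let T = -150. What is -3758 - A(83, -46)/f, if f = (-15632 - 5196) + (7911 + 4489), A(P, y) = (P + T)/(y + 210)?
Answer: -5194277603/1382192 ≈ -3758.0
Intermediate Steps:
A(P, y) = (-150 + P)/(210 + y) (A(P, y) = (P - 150)/(y + 210) = (-150 + P)/(210 + y))
f = -8428 (f = -20828 + 12400 = -8428)
-3758 - A(83, -46)/f = -3758 - (-150 + 83)/(210 - 46)/(-8428) = -3758 - -67/164*(-1)/8428 = -3758 - (1/164)*(-67)*(-1)/8428 = -3758 - (-67)*(-1)/(164*8428) = -3758 - 1*67/1382192 = -3758 - 67/1382192 = -5194277603/1382192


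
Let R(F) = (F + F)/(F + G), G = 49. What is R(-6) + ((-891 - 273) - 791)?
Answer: -84077/43 ≈ -1955.3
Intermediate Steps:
R(F) = 2*F/(49 + F) (R(F) = (F + F)/(F + 49) = (2*F)/(49 + F) = 2*F/(49 + F))
R(-6) + ((-891 - 273) - 791) = 2*(-6)/(49 - 6) + ((-891 - 273) - 791) = 2*(-6)/43 + (-1164 - 791) = 2*(-6)*(1/43) - 1955 = -12/43 - 1955 = -84077/43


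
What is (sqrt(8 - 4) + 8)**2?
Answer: 100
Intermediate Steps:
(sqrt(8 - 4) + 8)**2 = (sqrt(4) + 8)**2 = (2 + 8)**2 = 10**2 = 100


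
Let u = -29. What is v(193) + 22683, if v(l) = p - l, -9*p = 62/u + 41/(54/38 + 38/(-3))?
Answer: 3762707005/167301 ≈ 22491.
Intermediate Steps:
p = 107515/167301 (p = -(62/(-29) + 41/(54/38 + 38/(-3)))/9 = -(62*(-1/29) + 41/(54*(1/38) + 38*(-⅓)))/9 = -(-62/29 + 41/(27/19 - 38/3))/9 = -(-62/29 + 41/(-641/57))/9 = -(-62/29 + 41*(-57/641))/9 = -(-62/29 - 2337/641)/9 = -⅑*(-107515/18589) = 107515/167301 ≈ 0.64264)
v(l) = 107515/167301 - l
v(193) + 22683 = (107515/167301 - 1*193) + 22683 = (107515/167301 - 193) + 22683 = -32181578/167301 + 22683 = 3762707005/167301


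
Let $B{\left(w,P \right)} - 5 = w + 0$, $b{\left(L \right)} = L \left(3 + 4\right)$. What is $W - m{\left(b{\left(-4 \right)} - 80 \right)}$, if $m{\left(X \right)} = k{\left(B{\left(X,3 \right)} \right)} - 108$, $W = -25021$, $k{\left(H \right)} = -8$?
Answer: $-24905$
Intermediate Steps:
$b{\left(L \right)} = 7 L$ ($b{\left(L \right)} = L 7 = 7 L$)
$B{\left(w,P \right)} = 5 + w$ ($B{\left(w,P \right)} = 5 + \left(w + 0\right) = 5 + w$)
$m{\left(X \right)} = -116$ ($m{\left(X \right)} = -8 - 108 = -116$)
$W - m{\left(b{\left(-4 \right)} - 80 \right)} = -25021 - -116 = -25021 + 116 = -24905$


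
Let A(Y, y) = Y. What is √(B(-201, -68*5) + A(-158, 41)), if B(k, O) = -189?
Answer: I*√347 ≈ 18.628*I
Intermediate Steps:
√(B(-201, -68*5) + A(-158, 41)) = √(-189 - 158) = √(-347) = I*√347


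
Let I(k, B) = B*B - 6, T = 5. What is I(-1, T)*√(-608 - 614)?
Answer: 19*I*√1222 ≈ 664.19*I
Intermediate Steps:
I(k, B) = -6 + B² (I(k, B) = B² - 6 = -6 + B²)
I(-1, T)*√(-608 - 614) = (-6 + 5²)*√(-608 - 614) = (-6 + 25)*√(-1222) = 19*(I*√1222) = 19*I*√1222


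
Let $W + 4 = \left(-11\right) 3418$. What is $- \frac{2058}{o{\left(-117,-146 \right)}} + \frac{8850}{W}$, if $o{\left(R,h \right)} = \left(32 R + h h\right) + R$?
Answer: $- \frac{38643611}{109390485} \approx -0.35326$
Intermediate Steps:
$W = -37602$ ($W = -4 - 37598 = -37602$)
$o{\left(R,h \right)} = h^{2} + 33 R$ ($o{\left(R,h \right)} = \left(32 R + h^{2}\right) + R = \left(h^{2} + 32 R\right) + R = h^{2} + 33 R$)
$- \frac{2058}{o{\left(-117,-146 \right)}} + \frac{8850}{W} = - \frac{2058}{\left(-146\right)^{2} + 33 \left(-117\right)} + \frac{8850}{-37602} = - \frac{2058}{21316 - 3861} + 8850 \left(- \frac{1}{37602}\right) = - \frac{2058}{17455} - \frac{1475}{6267} = - \frac{38643611}{109390485}$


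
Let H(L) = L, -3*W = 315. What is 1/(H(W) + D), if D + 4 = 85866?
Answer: 1/85757 ≈ 1.1661e-5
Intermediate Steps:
W = -105 (W = -⅓*315 = -105)
D = 85862 (D = -4 + 85866 = 85862)
1/(H(W) + D) = 1/(-105 + 85862) = 1/85757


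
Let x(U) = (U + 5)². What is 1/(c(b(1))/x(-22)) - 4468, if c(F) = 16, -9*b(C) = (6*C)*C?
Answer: -71199/16 ≈ -4449.9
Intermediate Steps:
b(C) = -2*C²/3 (b(C) = -6*C*C/9 = -2*C²/3)
x(U) = (5 + U)²
1/(c(b(1))/x(-22)) - 4468 = 1/(16/((5 - 22)²)) - 4468 = 1/(16/((-17)²)) - 4468 = 1/(16/289) - 4468 = 289/16 - 4468 = -71199/16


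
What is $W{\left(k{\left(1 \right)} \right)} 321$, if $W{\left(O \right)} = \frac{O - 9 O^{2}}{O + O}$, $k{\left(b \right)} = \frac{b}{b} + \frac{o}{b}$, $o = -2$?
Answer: $1605$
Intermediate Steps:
$k{\left(b \right)} = 1 - \frac{2}{b}$ ($k{\left(b \right)} = \frac{b}{b} - \frac{2}{b} = 1 - \frac{2}{b}$)
$W{\left(O \right)} = \frac{O - 9 O^{2}}{2 O}$
$W{\left(k{\left(1 \right)} \right)} 321 = \left(\frac{1}{2} - \frac{9 \frac{-2 + 1}{1}}{2}\right) 321 = \left(\frac{1}{2} - \frac{9 \cdot 1 \left(-1\right)}{2}\right) 321 = \left(\frac{1}{2} - - \frac{9}{2}\right) 321 = \left(\frac{1}{2} + \frac{9}{2}\right) 321 = 5 \cdot 321 = 1605$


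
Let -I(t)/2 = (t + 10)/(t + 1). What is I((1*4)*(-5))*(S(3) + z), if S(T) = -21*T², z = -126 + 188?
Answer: 2540/19 ≈ 133.68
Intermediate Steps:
z = 62
I(t) = -2*(10 + t)/(1 + t) (I(t) = -2*(t + 10)/(t + 1) = -2*(10 + t)/(1 + t))
I((1*4)*(-5))*(S(3) + z) = (2*(-10 - 1*4*(-5))/(1 + (1*4)*(-5)))*(-21*3² + 62) = (2*(-10 - 4*(-5))/(1 + 4*(-5)))*(-21*9 + 62) = (2*(-10 - 1*(-20))/(1 - 20))*(-189 + 62) = (2*(-10 + 20)/(-19))*(-127) = (2*(-1/19)*10)*(-127) = -20/19*(-127) = 2540/19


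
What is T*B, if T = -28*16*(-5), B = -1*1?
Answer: -2240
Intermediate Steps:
B = -1
T = 2240 (T = -448*(-5) = 2240)
T*B = 2240*(-1) = -2240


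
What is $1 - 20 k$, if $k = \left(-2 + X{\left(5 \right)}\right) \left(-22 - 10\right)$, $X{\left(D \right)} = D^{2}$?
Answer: $14721$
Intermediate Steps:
$k = -736$ ($k = \left(-2 + 5^{2}\right) \left(-22 - 10\right) = \left(-2 + 25\right) \left(-22 - 10\right) = 23 \left(-22 - 10\right) = 23 \left(-32\right) = -736$)
$1 - 20 k = 1 - -14720 = 1 + 14720 = 14721$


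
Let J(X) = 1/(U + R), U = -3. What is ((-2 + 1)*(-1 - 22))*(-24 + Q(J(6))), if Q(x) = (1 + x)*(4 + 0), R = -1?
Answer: -483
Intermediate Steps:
J(X) = -1/4 (J(X) = 1/(-3 - 1) = 1/(-4) = -1/4)
Q(x) = 4 + 4*x (Q(x) = (1 + x)*4 = 4 + 4*x)
((-2 + 1)*(-1 - 22))*(-24 + Q(J(6))) = ((-2 + 1)*(-1 - 22))*(-24 + (4 + 4*(-1/4))) = (-1*(-23))*(-24 + (4 - 1)) = 23*(-24 + 3) = 23*(-21) = -483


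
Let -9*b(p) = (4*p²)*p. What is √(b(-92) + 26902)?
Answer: √3356870/3 ≈ 610.73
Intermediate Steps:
b(p) = -4*p³/9 (b(p) = -4*p²*p/9 = -4*p³/9)
√(b(-92) + 26902) = √(-4/9*(-92)³ + 26902) = √(-4/9*(-778688) + 26902) = √(3114752/9 + 26902) = √(3356870/9) = √3356870/3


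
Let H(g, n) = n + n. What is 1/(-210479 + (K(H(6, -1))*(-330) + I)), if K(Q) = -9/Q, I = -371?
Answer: -1/212335 ≈ -4.7095e-6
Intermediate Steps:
H(g, n) = 2*n
1/(-210479 + (K(H(6, -1))*(-330) + I)) = 1/(-210479 + (-9/(2*(-1))*(-330) - 371)) = 1/(-210479 + (-9/(-2)*(-330) - 371)) = 1/(-210479 + (-9*(-1/2)*(-330) - 371)) = 1/(-210479 + ((9/2)*(-330) - 371)) = 1/(-210479 + (-1485 - 371)) = 1/(-210479 - 1856) = 1/(-212335) = -1/212335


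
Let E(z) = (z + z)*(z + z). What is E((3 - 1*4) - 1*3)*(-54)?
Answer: -3456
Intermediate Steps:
E(z) = 4*z² (E(z) = (2*z)*(2*z) = 4*z²)
E((3 - 1*4) - 1*3)*(-54) = (4*((3 - 1*4) - 1*3)²)*(-54) = (4*((3 - 4) - 3)²)*(-54) = (4*(-1 - 3)²)*(-54) = (4*(-4)²)*(-54) = (4*16)*(-54) = 64*(-54) = -3456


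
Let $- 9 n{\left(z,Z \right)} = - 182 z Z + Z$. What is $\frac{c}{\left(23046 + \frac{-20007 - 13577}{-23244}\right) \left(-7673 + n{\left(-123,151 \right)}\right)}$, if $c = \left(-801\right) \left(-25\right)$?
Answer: $- \frac{1047287475}{461986253976788} \approx -2.2669 \cdot 10^{-6}$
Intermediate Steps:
$n{\left(z,Z \right)} = - \frac{Z}{9} + \frac{182 Z z}{9}$ ($n{\left(z,Z \right)} = - \frac{- 182 z Z + Z}{9} = - \frac{- 182 Z z + Z}{9} = - \frac{Z - 182 Z z}{9} = - \frac{Z}{9} + \frac{182 Z z}{9}$)
$c = 20025$
$\frac{c}{\left(23046 + \frac{-20007 - 13577}{-23244}\right) \left(-7673 + n{\left(-123,151 \right)}\right)} = \frac{20025}{\left(23046 + \frac{-20007 - 13577}{-23244}\right) \left(-7673 + \frac{1}{9} \cdot 151 \left(-1 + 182 \left(-123\right)\right)\right)} = \frac{20025}{\left(23046 + \left(-20007 - 13577\right) \left(- \frac{1}{23244}\right)\right) \left(-7673 + \frac{1}{9} \cdot 151 \left(-1 - 22386\right)\right)} = \frac{20025}{\left(23046 - - \frac{8396}{5811}\right) \left(-7673 + \frac{1}{9} \cdot 151 \left(-22387\right)\right)} = \frac{20025}{\left(23046 + \frac{8396}{5811}\right) \left(-7673 - \frac{3380437}{9}\right)} = \frac{20025}{\frac{133928702}{5811} \left(- \frac{3449494}{9}\right)} = \frac{20025}{- \frac{461986253976788}{52299}} = 20025 \left(- \frac{52299}{461986253976788}\right) = - \frac{1047287475}{461986253976788}$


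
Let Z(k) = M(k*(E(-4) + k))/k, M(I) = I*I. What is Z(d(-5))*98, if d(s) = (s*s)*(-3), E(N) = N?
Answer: -45871350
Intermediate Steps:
d(s) = -3*s² (d(s) = s²*(-3) = -3*s²)
M(I) = I²
Z(k) = k*(-4 + k)² (Z(k) = (k*(-4 + k))²/k = (k²*(-4 + k)²)/k = k*(-4 + k)²)
Z(d(-5))*98 = ((-3*(-5)²)*(-4 - 3*(-5)²)²)*98 = ((-3*25)*(-4 - 3*25)²)*98 = -75*(-4 - 75)²*98 = -75*(-79)²*98 = -75*6241*98 = -468075*98 = -45871350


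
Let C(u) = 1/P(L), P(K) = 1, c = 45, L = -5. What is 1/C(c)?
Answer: 1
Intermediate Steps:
C(u) = 1 (C(u) = 1/1 = 1)
1/C(c) = 1/1 = 1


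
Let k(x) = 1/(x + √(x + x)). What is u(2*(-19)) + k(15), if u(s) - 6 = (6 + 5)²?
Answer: 1652/13 - √30/195 ≈ 127.05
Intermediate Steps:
k(x) = 1/(x + √2*√x) (k(x) = 1/(x + √(2*x)) = 1/(x + √2*√x))
u(s) = 127 (u(s) = 6 + (6 + 5)² = 6 + 11² = 6 + 121 = 127)
u(2*(-19)) + k(15) = 127 + 1/(15 + √2*√15) = 127 + 1/(15 + √30)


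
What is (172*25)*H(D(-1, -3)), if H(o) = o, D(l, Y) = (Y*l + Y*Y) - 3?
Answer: 38700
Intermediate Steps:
D(l, Y) = -3 + Y² + Y*l (D(l, Y) = (Y*l + Y²) - 3 = (Y² + Y*l) - 3 = -3 + Y² + Y*l)
(172*25)*H(D(-1, -3)) = (172*25)*(-3 + (-3)² - 3*(-1)) = 4300*(-3 + 9 + 3) = 4300*9 = 38700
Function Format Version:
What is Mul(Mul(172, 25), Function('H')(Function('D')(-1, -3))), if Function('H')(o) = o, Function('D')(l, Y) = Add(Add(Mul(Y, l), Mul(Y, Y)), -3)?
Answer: 38700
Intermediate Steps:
Function('D')(l, Y) = Add(-3, Pow(Y, 2), Mul(Y, l)) (Function('D')(l, Y) = Add(Add(Mul(Y, l), Pow(Y, 2)), -3) = Add(Add(Pow(Y, 2), Mul(Y, l)), -3) = Add(-3, Pow(Y, 2), Mul(Y, l)))
Mul(Mul(172, 25), Function('H')(Function('D')(-1, -3))) = Mul(Mul(172, 25), Add(-3, Pow(-3, 2), Mul(-3, -1))) = Mul(4300, Add(-3, 9, 3)) = Mul(4300, 9) = 38700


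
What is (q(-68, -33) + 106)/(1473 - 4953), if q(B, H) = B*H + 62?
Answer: -201/290 ≈ -0.69310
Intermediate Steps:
q(B, H) = 62 + B*H
(q(-68, -33) + 106)/(1473 - 4953) = ((62 - 68*(-33)) + 106)/(1473 - 4953) = ((62 + 2244) + 106)/(-3480) = (2306 + 106)*(-1/3480) = 2412*(-1/3480) = -201/290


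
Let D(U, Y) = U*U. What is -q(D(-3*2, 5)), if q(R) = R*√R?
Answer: -216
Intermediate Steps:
D(U, Y) = U²
q(R) = R^(3/2)
-q(D(-3*2, 5)) = -((-3*2)²)^(3/2) = -((-6)²)^(3/2) = -36^(3/2) = -1*216 = -216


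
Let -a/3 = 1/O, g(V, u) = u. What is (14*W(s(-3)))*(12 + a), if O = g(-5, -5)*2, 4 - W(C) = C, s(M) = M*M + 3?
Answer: -6888/5 ≈ -1377.6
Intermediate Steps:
s(M) = 3 + M**2 (s(M) = M**2 + 3 = 3 + M**2)
W(C) = 4 - C
O = -10 (O = -5*2 = -10)
a = 3/10 (a = -3/(-10) = -3*(-1/10) = 3/10 ≈ 0.30000)
(14*W(s(-3)))*(12 + a) = (14*(4 - (3 + (-3)**2)))*(12 + 3/10) = (14*(4 - (3 + 9)))*(123/10) = (14*(4 - 1*12))*(123/10) = (14*(4 - 12))*(123/10) = (14*(-8))*(123/10) = -112*123/10 = -6888/5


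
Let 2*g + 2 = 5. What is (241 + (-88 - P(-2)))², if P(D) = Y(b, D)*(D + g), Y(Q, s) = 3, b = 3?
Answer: 95481/4 ≈ 23870.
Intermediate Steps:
g = 3/2 (g = -1 + (½)*5 = -1 + 5/2 = 3/2 ≈ 1.5000)
P(D) = 9/2 + 3*D (P(D) = 3*(D + 3/2) = 3*(3/2 + D) = 9/2 + 3*D)
(241 + (-88 - P(-2)))² = (241 + (-88 - (9/2 + 3*(-2))))² = (241 + (-88 - (9/2 - 6)))² = (241 + (-88 - 1*(-3/2)))² = (241 + (-88 + 3/2))² = (241 - 173/2)² = (309/2)² = 95481/4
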